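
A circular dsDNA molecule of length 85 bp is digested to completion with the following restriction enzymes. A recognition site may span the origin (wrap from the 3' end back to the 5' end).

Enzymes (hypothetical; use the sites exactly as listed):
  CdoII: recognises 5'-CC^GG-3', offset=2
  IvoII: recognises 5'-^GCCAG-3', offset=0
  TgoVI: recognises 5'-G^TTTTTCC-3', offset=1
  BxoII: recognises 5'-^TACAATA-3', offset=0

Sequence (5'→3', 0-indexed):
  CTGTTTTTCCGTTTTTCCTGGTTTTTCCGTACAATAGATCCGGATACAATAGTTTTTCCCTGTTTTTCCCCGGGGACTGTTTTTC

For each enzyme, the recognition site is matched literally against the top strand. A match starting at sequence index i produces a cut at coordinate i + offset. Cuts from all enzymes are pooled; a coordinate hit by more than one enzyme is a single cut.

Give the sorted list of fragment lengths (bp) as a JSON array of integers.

Site scan:
  CdoII (CCGG, off=2): starts [39, 69] → cuts [41, 71]
  IvoII (GCCAG, off=0): no sites
  TgoVI (GTTTTTCC, off=1): starts [2, 10, 20, 51, 61, 78] → cuts [3, 11, 21, 52, 62, 79]
  BxoII (TACAATA, off=0): starts [29, 44] → cuts [29, 44]

Pooled cuts: [3, 11, 21, 29, 41, 44, 52, 62, 71, 79]

Fragment lengths:
  3→11: 8 bp
  11→21: 10 bp
  21→29: 8 bp
  29→41: 12 bp
  41→44: 3 bp
  44→52: 8 bp
  52→62: 10 bp
  62→71: 9 bp
  71→79: 8 bp
  79→3 (wrap): 85-79+3 = 9 bp

[3,8,8,8,8,9,9,10,10,12]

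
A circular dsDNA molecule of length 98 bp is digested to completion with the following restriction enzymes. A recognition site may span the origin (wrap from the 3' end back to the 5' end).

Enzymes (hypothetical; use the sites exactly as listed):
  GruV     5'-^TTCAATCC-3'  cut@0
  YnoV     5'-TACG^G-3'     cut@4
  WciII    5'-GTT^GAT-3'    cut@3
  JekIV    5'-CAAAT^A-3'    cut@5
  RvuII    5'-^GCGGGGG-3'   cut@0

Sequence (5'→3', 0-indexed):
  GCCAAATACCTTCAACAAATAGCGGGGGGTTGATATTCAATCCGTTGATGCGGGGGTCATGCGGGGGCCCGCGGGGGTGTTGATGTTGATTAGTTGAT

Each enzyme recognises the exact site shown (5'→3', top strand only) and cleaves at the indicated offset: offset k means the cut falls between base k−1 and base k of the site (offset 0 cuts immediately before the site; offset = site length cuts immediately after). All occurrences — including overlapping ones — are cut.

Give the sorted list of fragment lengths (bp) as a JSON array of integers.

[1,3,4,6,8,10,10,10,11,11,11,13]

Per-enzyme occurrences:
  GruV (TTCAATCC, off=0): starts [35] → cuts [35]
  YnoV (TACGG, off=4): no sites
  WciII (GTTGAT, off=3): starts [28, 43, 78, 84, 92] → cuts [31, 46, 81, 87, 95]
  JekIV (CAAATA, off=5): starts [2, 15] → cuts [7, 20]
  RvuII (GCGGGGG, off=0): starts [21, 49, 60, 70] → cuts [21, 49, 60, 70]

Pooled cuts: [7, 20, 21, 31, 35, 46, 49, 60, 70, 81, 87, 95]

Fragments:
  7→20: 13 bp
  20→21: 1 bp
  21→31: 10 bp
  31→35: 4 bp
  35→46: 11 bp
  46→49: 3 bp
  49→60: 11 bp
  60→70: 10 bp
  70→81: 11 bp
  81→87: 6 bp
  87→95: 8 bp
  95→7 (wrap): 98-95+7 = 10 bp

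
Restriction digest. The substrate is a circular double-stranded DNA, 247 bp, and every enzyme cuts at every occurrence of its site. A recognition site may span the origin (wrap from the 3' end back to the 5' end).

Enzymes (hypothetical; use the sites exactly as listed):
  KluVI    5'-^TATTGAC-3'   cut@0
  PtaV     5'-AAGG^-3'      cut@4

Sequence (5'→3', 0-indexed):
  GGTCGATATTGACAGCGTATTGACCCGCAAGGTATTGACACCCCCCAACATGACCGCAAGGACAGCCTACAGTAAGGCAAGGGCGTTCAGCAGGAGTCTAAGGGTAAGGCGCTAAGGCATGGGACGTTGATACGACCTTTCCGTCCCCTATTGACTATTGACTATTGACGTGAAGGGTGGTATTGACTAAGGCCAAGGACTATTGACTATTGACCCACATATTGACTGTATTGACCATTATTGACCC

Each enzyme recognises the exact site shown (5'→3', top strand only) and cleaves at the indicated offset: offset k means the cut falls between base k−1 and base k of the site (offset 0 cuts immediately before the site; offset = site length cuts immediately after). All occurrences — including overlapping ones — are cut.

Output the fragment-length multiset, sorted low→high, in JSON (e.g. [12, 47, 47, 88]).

Per-enzyme occurrences:
  KluVI (TATTGAC, off=0): starts [6, 17, 32, 148, 155, 162, 180, 200, 207, 219, 228, 238] → cuts [6, 17, 32, 148, 155, 162, 180, 200, 207, 219, 228, 238]
  PtaV (AAGG, off=4): starts [28, 57, 73, 78, 99, 105, 113, 172, 188, 194] → cuts [32, 61, 77, 82, 103, 109, 117, 176, 192, 198]

Pooled cuts: [6, 17, 32, 61, 77, 82, 103, 109, 117, 148, 155, 162, 176, 180, 192, 198, 200, 207, 219, 228, 238]

Fragment lengths:
  6→17: 11 bp
  17→32: 15 bp
  32→61: 29 bp
  61→77: 16 bp
  77→82: 5 bp
  82→103: 21 bp
  103→109: 6 bp
  109→117: 8 bp
  117→148: 31 bp
  148→155: 7 bp
  155→162: 7 bp
  162→176: 14 bp
  176→180: 4 bp
  180→192: 12 bp
  192→198: 6 bp
  198→200: 2 bp
  200→207: 7 bp
  207→219: 12 bp
  219→228: 9 bp
  228→238: 10 bp
  238→6 (wrap): 247-238+6 = 15 bp

[2,4,5,6,6,7,7,7,8,9,10,11,12,12,14,15,15,16,21,29,31]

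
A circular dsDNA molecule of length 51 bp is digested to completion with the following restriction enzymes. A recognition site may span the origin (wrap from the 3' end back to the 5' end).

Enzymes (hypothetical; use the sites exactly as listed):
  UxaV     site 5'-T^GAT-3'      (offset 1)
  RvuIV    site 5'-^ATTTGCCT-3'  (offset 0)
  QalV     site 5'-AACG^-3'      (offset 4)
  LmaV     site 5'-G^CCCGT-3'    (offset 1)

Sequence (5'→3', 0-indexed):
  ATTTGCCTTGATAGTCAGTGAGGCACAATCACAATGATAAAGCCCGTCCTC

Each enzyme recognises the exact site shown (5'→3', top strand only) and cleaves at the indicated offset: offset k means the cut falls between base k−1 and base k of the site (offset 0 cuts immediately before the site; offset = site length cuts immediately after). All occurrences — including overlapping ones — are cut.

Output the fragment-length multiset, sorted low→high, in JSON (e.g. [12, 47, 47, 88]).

[7,9,9,26]

Per-enzyme occurrences:
  UxaV (TGAT, off=1): starts [8, 34] → cuts [9, 35]
  RvuIV (ATTTGCCT, off=0): starts [0] → cuts [0]
  QalV (AACG, off=4): no sites
  LmaV (GCCCGT, off=1): starts [41] → cuts [42]

All cut coordinates (distinct, sorted): [0, 9, 35, 42]

Fragments:
  0→9: 9 bp
  9→35: 26 bp
  35→42: 7 bp
  42→0 (wrap): 51-42+0 = 9 bp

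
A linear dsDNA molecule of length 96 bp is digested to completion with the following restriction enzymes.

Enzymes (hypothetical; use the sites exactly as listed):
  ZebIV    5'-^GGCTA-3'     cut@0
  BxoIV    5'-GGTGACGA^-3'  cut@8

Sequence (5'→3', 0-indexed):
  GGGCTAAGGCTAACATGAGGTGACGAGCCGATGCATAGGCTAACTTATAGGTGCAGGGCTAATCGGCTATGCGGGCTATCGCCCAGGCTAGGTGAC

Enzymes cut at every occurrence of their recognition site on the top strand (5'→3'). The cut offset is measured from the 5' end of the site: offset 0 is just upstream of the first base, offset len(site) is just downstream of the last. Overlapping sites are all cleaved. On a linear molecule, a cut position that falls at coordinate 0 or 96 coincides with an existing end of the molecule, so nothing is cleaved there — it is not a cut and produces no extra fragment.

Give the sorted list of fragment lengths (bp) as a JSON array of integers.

[1,6,8,9,11,11,12,19,19]

Scan for sites:
  ZebIV (GGCTA, off=0): starts [1, 7, 37, 56, 64, 73, 85] → cuts [1, 7, 37, 56, 64, 73, 85]
  BxoIV (GGTGACGA, off=8): starts [18] → cuts [26]

Pooled cuts: [1, 7, 26, 37, 56, 64, 73, 85]

Fragment lengths:
  [0,1): 1 bp
  [1,7): 6 bp
  [7,26): 19 bp
  [26,37): 11 bp
  [37,56): 19 bp
  [56,64): 8 bp
  [64,73): 9 bp
  [73,85): 12 bp
  [85,96): 11 bp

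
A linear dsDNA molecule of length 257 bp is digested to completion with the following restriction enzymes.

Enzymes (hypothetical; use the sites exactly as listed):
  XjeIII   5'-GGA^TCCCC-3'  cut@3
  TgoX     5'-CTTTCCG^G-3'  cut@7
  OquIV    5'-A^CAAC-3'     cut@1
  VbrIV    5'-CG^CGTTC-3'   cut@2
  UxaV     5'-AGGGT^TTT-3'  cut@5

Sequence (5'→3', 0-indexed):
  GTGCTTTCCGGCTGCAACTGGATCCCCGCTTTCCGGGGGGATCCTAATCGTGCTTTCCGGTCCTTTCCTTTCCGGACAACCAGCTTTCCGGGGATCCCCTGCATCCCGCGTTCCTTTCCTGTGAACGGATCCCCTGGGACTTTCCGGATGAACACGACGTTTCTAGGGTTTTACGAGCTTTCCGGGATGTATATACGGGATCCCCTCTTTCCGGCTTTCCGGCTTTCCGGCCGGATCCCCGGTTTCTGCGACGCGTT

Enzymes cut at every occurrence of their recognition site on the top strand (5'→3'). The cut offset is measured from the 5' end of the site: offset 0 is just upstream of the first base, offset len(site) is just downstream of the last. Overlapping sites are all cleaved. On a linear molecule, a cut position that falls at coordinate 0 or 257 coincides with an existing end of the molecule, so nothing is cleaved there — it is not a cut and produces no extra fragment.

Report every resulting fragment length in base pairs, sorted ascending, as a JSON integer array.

Scan for sites:
  XjeIII (GGATCCCC, off=3): starts [19, 91, 126, 197, 232] → cuts [22, 94, 129, 200, 235]
  TgoX (CTTTCCGG, off=7): starts [3, 28, 52, 67, 83, 139, 177, 206, 214, 222] → cuts [10, 35, 59, 74, 90, 146, 184, 213, 221, 229]
  OquIV (ACAAC, off=1): starts [75] → cuts [76]
  VbrIV (CGCGTTC, off=2): starts [106] → cuts [108]
  UxaV (AGGGTTTT, off=5): starts [164] → cuts [169]

All cut coordinates (distinct, sorted): [10, 22, 35, 59, 74, 76, 90, 94, 108, 129, 146, 169, 184, 200, 213, 221, 229, 235]

Fragment lengths:
  [0,10): 10 bp
  [10,22): 12 bp
  [22,35): 13 bp
  [35,59): 24 bp
  [59,74): 15 bp
  [74,76): 2 bp
  [76,90): 14 bp
  [90,94): 4 bp
  [94,108): 14 bp
  [108,129): 21 bp
  [129,146): 17 bp
  [146,169): 23 bp
  [169,184): 15 bp
  [184,200): 16 bp
  [200,213): 13 bp
  [213,221): 8 bp
  [221,229): 8 bp
  [229,235): 6 bp
  [235,257): 22 bp

[2,4,6,8,8,10,12,13,13,14,14,15,15,16,17,21,22,23,24]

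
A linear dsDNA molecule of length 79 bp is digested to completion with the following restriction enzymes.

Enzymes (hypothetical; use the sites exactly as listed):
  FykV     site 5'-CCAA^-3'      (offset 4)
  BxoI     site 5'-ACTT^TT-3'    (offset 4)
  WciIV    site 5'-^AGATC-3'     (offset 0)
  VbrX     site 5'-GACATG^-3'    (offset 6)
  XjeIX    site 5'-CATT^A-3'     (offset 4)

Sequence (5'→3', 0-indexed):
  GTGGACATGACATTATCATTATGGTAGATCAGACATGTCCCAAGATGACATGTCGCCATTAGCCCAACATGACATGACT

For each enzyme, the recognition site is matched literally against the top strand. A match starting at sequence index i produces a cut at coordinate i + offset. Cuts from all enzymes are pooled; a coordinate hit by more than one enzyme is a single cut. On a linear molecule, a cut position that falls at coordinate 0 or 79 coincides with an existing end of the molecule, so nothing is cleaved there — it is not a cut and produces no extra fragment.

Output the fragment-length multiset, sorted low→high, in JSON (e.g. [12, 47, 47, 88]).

Per-enzyme occurrences:
  FykV (CCAA, off=4): starts [39, 63] → cuts [43, 67]
  BxoI (ACTTTT, off=4): no sites
  WciIV (AGATC, off=0): starts [25] → cuts [25]
  VbrX (GACATG, off=6): starts [3, 31, 46, 70] → cuts [9, 37, 52, 76]
  XjeIX (CATTA, off=4): starts [10, 16, 56] → cuts [14, 20, 60]

All cut coordinates (distinct, sorted): [9, 14, 20, 25, 37, 43, 52, 60, 67, 76]

Fragments:
  [0,9): 9 bp
  [9,14): 5 bp
  [14,20): 6 bp
  [20,25): 5 bp
  [25,37): 12 bp
  [37,43): 6 bp
  [43,52): 9 bp
  [52,60): 8 bp
  [60,67): 7 bp
  [67,76): 9 bp
  [76,79): 3 bp

[3,5,5,6,6,7,8,9,9,9,12]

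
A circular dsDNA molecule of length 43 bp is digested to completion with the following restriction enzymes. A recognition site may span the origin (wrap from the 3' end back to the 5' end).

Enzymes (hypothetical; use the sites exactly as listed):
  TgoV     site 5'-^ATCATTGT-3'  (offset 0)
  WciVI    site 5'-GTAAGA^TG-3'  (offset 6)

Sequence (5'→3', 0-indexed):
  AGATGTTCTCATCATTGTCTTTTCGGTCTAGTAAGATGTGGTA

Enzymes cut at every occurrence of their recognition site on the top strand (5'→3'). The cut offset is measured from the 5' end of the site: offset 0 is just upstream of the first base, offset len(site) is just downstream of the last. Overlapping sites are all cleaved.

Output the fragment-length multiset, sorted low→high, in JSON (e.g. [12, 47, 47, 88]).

[7,10,26]

Per-enzyme occurrences:
  TgoV ATCATTGT/0: at [10] ⇒ [10]
  WciVI GTAAGATG/6: at [30, 40] ⇒ [3, 36]

All cut coordinates (distinct, sorted): [3, 10, 36]

Fragments:
  3→10: 7 bp
  10→36: 26 bp
  36→3 (wrap): 43-36+3 = 10 bp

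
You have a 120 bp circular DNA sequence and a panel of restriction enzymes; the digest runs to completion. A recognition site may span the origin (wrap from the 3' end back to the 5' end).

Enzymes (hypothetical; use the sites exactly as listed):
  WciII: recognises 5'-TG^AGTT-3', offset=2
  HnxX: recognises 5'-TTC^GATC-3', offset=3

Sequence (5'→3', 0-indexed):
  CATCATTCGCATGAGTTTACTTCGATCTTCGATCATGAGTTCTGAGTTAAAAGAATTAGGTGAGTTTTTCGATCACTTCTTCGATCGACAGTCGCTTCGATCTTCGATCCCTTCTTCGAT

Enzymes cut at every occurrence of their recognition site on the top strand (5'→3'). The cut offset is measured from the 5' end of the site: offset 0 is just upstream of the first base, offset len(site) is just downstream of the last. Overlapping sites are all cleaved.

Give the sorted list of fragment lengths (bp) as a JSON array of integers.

Scan for sites:
  WciII (TGAGTT, off=2): starts [11, 35, 42, 60] → cuts [13, 37, 44, 62]
  HnxX (TTCGATC, off=3): starts [20, 27, 67, 79, 95, 102, 114] → cuts [23, 30, 70, 82, 98, 105, 117]

Pooled cuts: [13, 23, 30, 37, 44, 62, 70, 82, 98, 105, 117]

Fragment lengths:
  13→23: 10 bp
  23→30: 7 bp
  30→37: 7 bp
  37→44: 7 bp
  44→62: 18 bp
  62→70: 8 bp
  70→82: 12 bp
  82→98: 16 bp
  98→105: 7 bp
  105→117: 12 bp
  117→13 (wrap): 120-117+13 = 16 bp

[7,7,7,7,8,10,12,12,16,16,18]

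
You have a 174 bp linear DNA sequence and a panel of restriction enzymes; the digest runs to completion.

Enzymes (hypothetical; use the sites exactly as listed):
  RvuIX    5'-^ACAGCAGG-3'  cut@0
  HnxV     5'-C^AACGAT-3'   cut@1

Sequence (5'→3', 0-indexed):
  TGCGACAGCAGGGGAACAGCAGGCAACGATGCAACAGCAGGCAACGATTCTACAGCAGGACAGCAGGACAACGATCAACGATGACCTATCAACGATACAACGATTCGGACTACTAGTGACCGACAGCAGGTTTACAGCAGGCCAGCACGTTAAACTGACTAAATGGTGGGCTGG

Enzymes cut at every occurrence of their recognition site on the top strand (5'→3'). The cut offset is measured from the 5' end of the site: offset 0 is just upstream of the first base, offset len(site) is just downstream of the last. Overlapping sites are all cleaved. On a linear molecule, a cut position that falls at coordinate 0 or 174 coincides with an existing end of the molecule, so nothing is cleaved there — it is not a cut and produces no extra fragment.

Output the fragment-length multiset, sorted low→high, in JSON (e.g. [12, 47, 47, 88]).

[4,7,8,8,9,9,9,9,10,11,11,14,24,41]

Site scan:
  RvuIX (ACAGCAGG, off=0): starts [4, 15, 33, 51, 59, 122, 133] → cuts [4, 15, 33, 51, 59, 122, 133]
  HnxV (CAACGAT, off=1): starts [23, 41, 68, 75, 89, 97] → cuts [24, 42, 69, 76, 90, 98]

All cut coordinates (distinct, sorted): [4, 15, 24, 33, 42, 51, 59, 69, 76, 90, 98, 122, 133]

Fragments:
  [0,4): 4 bp
  [4,15): 11 bp
  [15,24): 9 bp
  [24,33): 9 bp
  [33,42): 9 bp
  [42,51): 9 bp
  [51,59): 8 bp
  [59,69): 10 bp
  [69,76): 7 bp
  [76,90): 14 bp
  [90,98): 8 bp
  [98,122): 24 bp
  [122,133): 11 bp
  [133,174): 41 bp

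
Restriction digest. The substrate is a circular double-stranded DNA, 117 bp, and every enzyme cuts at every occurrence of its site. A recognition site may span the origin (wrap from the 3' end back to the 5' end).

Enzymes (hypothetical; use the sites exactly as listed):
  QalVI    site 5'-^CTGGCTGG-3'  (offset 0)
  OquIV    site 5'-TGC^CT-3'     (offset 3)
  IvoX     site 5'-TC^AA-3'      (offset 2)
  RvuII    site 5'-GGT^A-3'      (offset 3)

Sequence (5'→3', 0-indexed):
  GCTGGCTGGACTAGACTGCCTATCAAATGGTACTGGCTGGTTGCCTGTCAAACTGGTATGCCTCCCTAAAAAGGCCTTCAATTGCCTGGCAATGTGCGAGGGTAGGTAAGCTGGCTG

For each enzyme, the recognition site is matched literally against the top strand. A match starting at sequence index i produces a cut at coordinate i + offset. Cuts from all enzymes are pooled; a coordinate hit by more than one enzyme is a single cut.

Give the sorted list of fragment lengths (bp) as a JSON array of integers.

Per-enzyme occurrences:
  QalVI (CTGGCTGG, off=0): starts [1, 32, 110, 114] → cuts [1, 32, 110, 114]
  OquIV (TGCCT, off=3): starts [16, 41, 58, 82] → cuts [19, 44, 61, 85]
  IvoX (TCAA, off=2): starts [22, 47, 77] → cuts [24, 49, 79]
  RvuII (GGTA, off=3): starts [28, 54, 100, 104] → cuts [31, 57, 103, 107]

Pooled cuts: [1, 19, 24, 31, 32, 44, 49, 57, 61, 79, 85, 103, 107, 110, 114]

Fragment lengths:
  1→19: 18 bp
  19→24: 5 bp
  24→31: 7 bp
  31→32: 1 bp
  32→44: 12 bp
  44→49: 5 bp
  49→57: 8 bp
  57→61: 4 bp
  61→79: 18 bp
  79→85: 6 bp
  85→103: 18 bp
  103→107: 4 bp
  107→110: 3 bp
  110→114: 4 bp
  114→1 (wrap): 117-114+1 = 4 bp

[1,3,4,4,4,4,5,5,6,7,8,12,18,18,18]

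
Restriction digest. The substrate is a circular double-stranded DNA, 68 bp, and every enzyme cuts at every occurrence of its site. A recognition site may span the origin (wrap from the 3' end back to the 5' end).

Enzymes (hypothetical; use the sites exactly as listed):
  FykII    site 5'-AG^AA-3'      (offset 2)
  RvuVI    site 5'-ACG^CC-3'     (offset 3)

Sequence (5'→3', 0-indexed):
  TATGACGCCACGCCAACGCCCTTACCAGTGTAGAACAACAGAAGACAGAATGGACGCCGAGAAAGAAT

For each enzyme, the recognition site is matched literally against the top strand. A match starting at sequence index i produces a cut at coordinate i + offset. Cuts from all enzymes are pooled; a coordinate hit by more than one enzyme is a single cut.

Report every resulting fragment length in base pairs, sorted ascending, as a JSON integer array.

[4,5,5,6,7,8,8,10,15]

Site scan:
  FykII (AGAA, off=2): starts [31, 39, 46, 59, 63] → cuts [33, 41, 48, 61, 65]
  RvuVI (ACGCC, off=3): starts [4, 9, 15, 53] → cuts [7, 12, 18, 56]

Pooled cuts: [7, 12, 18, 33, 41, 48, 56, 61, 65]

Fragment lengths:
  7→12: 5 bp
  12→18: 6 bp
  18→33: 15 bp
  33→41: 8 bp
  41→48: 7 bp
  48→56: 8 bp
  56→61: 5 bp
  61→65: 4 bp
  65→7 (wrap): 68-65+7 = 10 bp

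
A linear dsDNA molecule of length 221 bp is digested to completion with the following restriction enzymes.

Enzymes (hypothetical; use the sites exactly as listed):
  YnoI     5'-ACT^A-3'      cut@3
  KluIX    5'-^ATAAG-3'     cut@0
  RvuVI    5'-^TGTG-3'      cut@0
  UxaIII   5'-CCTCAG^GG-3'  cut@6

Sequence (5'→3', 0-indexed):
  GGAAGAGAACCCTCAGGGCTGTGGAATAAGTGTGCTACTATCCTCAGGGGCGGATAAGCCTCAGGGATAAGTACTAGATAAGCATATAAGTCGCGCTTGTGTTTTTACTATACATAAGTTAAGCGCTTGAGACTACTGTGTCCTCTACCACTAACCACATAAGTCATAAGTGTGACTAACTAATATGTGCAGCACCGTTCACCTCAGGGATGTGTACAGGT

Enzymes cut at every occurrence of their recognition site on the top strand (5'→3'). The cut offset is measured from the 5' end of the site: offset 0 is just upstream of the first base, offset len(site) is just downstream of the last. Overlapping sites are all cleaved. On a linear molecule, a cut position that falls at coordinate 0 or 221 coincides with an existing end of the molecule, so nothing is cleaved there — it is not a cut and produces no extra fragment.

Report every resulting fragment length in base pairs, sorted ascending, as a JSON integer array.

[2,2,2,3,3,4,4,4,5,5,6,6,6,7,7,8,8,9,9,11,11,12,12,16,16,21,22]

Per-enzyme occurrences:
  YnoI ACTA/3: at [36, 72, 106, 131, 149, 174, 178] ⇒ [39, 75, 109, 134, 152, 177, 181]
  KluIX ATAAG/0: at [25, 53, 66, 77, 85, 113, 158, 165] ⇒ [25, 53, 66, 77, 85, 113, 158, 165]
  RvuVI TGTG/0: at [19, 30, 97, 136, 170, 185, 210] ⇒ [19, 30, 97, 136, 170, 185, 210]
  UxaIII CCTCAGGG/6: at [10, 41, 58, 201] ⇒ [16, 47, 64, 207]

Pooled cuts: [16, 19, 25, 30, 39, 47, 53, 64, 66, 75, 77, 85, 97, 109, 113, 134, 136, 152, 158, 165, 170, 177, 181, 185, 207, 210]

Fragment lengths:
  [0,16): 16 bp
  [16,19): 3 bp
  [19,25): 6 bp
  [25,30): 5 bp
  [30,39): 9 bp
  [39,47): 8 bp
  [47,53): 6 bp
  [53,64): 11 bp
  [64,66): 2 bp
  [66,75): 9 bp
  [75,77): 2 bp
  [77,85): 8 bp
  [85,97): 12 bp
  [97,109): 12 bp
  [109,113): 4 bp
  [113,134): 21 bp
  [134,136): 2 bp
  [136,152): 16 bp
  [152,158): 6 bp
  [158,165): 7 bp
  [165,170): 5 bp
  [170,177): 7 bp
  [177,181): 4 bp
  [181,185): 4 bp
  [185,207): 22 bp
  [207,210): 3 bp
  [210,221): 11 bp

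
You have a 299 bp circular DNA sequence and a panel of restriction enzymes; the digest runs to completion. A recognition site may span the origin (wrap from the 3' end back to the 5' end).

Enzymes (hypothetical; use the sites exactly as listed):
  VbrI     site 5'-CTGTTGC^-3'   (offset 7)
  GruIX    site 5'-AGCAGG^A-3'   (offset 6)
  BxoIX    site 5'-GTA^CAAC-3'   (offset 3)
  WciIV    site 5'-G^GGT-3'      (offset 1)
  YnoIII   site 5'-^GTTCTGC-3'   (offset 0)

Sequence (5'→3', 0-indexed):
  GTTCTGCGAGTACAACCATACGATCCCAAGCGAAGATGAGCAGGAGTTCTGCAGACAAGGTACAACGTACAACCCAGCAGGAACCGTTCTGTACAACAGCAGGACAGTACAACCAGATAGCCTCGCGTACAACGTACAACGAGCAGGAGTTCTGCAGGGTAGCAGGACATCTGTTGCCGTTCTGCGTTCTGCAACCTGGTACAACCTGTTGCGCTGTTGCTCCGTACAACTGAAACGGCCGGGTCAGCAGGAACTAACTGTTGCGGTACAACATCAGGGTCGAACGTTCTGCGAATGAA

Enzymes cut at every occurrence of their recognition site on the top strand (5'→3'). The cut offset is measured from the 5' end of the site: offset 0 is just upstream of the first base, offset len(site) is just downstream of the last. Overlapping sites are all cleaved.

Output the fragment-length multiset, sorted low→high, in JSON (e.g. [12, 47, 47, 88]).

Site scan:
  VbrI (CTGTTGC, off=7): starts [170, 205, 213, 257] → cuts [177, 212, 220, 264]
  GruIX (AGCAGGA, off=6): starts [38, 75, 97, 141, 160, 245] → cuts [44, 81, 103, 147, 166, 251]
  BxoIX (GTACAAC, off=3): starts [9, 59, 66, 90, 106, 126, 133, 198, 223, 265] → cuts [12, 62, 69, 93, 109, 129, 136, 201, 226, 268]
  WciIV (GGGT, off=1): starts [156, 240, 276] → cuts [157, 241, 277]
  YnoIII (GTTCTGC, off=0): starts [0, 45, 148, 178, 185, 285] → cuts [0, 45, 148, 178, 185, 285]

All cut coordinates (distinct, sorted): [0, 12, 44, 45, 62, 69, 81, 93, 103, 109, 129, 136, 147, 148, 157, 166, 177, 178, 185, 201, 212, 220, 226, 241, 251, 264, 268, 277, 285]

Fragment lengths:
  0→12: 12 bp
  12→44: 32 bp
  44→45: 1 bp
  45→62: 17 bp
  62→69: 7 bp
  69→81: 12 bp
  81→93: 12 bp
  93→103: 10 bp
  103→109: 6 bp
  109→129: 20 bp
  129→136: 7 bp
  136→147: 11 bp
  147→148: 1 bp
  148→157: 9 bp
  157→166: 9 bp
  166→177: 11 bp
  177→178: 1 bp
  178→185: 7 bp
  185→201: 16 bp
  201→212: 11 bp
  212→220: 8 bp
  220→226: 6 bp
  226→241: 15 bp
  241→251: 10 bp
  251→264: 13 bp
  264→268: 4 bp
  268→277: 9 bp
  277→285: 8 bp
  285→0 (wrap): 299-285+0 = 14 bp

[1,1,1,4,6,6,7,7,7,8,8,9,9,9,10,10,11,11,11,12,12,12,13,14,15,16,17,20,32]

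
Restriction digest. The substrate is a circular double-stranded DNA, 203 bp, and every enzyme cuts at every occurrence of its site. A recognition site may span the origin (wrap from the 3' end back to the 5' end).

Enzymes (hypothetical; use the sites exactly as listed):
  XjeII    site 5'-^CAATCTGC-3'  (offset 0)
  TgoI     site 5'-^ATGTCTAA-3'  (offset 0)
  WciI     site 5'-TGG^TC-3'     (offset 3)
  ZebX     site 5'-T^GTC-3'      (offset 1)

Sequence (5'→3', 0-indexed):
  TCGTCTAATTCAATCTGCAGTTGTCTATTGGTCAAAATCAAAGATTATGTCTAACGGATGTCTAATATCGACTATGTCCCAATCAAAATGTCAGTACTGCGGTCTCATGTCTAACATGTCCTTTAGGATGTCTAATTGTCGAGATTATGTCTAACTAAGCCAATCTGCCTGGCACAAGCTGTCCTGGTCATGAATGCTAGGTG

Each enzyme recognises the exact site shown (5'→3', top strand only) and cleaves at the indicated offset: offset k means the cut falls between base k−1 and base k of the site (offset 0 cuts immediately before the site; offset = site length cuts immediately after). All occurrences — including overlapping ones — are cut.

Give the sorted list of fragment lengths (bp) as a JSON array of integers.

Per-enzyme occurrences:
  XjeII CAATCTGC/0: at [10, 160] ⇒ [10, 160]
  TgoI ATGTCTAA/0: at [46, 57, 106, 127, 146] ⇒ [46, 57, 106, 127, 146]
  WciI TGGTC/3: at [28, 184] ⇒ [31, 187]
  ZebX TGTC/1: at [21, 47, 58, 74, 88, 107, 116, 128, 136, 147, 179, 201] ⇒ [22, 48, 59, 75, 89, 108, 117, 129, 137, 148, 180, 202]

All cut coordinates (distinct, sorted): [10, 22, 31, 46, 48, 57, 59, 75, 89, 106, 108, 117, 127, 129, 137, 146, 148, 160, 180, 187, 202]

Fragment lengths:
  10→22: 12 bp
  22→31: 9 bp
  31→46: 15 bp
  46→48: 2 bp
  48→57: 9 bp
  57→59: 2 bp
  59→75: 16 bp
  75→89: 14 bp
  89→106: 17 bp
  106→108: 2 bp
  108→117: 9 bp
  117→127: 10 bp
  127→129: 2 bp
  129→137: 8 bp
  137→146: 9 bp
  146→148: 2 bp
  148→160: 12 bp
  160→180: 20 bp
  180→187: 7 bp
  187→202: 15 bp
  202→10 (wrap): 203-202+10 = 11 bp

[2,2,2,2,2,7,8,9,9,9,9,10,11,12,12,14,15,15,16,17,20]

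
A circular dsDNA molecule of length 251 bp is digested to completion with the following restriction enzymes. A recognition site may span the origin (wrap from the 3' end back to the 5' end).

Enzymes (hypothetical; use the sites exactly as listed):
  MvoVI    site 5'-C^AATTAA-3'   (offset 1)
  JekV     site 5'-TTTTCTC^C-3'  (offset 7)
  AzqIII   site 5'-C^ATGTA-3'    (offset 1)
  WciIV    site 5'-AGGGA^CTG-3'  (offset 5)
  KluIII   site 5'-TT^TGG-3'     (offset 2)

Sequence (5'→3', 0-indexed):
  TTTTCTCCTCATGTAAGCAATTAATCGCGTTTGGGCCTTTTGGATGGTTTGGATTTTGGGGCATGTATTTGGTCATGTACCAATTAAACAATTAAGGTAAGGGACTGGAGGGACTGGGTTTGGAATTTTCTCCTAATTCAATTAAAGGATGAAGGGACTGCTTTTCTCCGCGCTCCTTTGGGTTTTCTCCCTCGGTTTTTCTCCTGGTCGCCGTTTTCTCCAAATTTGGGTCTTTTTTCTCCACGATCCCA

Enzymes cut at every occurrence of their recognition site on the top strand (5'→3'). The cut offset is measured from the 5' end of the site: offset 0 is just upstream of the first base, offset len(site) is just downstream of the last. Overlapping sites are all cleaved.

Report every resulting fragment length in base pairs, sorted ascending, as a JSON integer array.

[3,5,6,6,7,7,7,7,7,8,8,9,9,9,10,11,11,12,13,14,15,15,17,17,18]

Per-enzyme occurrences:
  MvoVI CAATTAA/1: at [17, 80, 88, 138] ⇒ [18, 81, 89, 139]
  JekV TTTTCTCC/7: at [0, 125, 161, 182, 196, 213, 234] ⇒ [7, 132, 168, 189, 203, 220, 241]
  AzqIII CATGTA/1: at [9, 61, 73] ⇒ [10, 62, 74]
  WciIV AGGGACTG/5: at [99, 108, 152] ⇒ [104, 113, 157]
  KluIII TTTGG/2: at [29, 38, 47, 54, 67, 118, 176, 224] ⇒ [31, 40, 49, 56, 69, 120, 178, 226]

Pooled cuts: [7, 10, 18, 31, 40, 49, 56, 62, 69, 74, 81, 89, 104, 113, 120, 132, 139, 157, 168, 178, 189, 203, 220, 226, 241]

Fragment lengths:
  7→10: 3 bp
  10→18: 8 bp
  18→31: 13 bp
  31→40: 9 bp
  40→49: 9 bp
  49→56: 7 bp
  56→62: 6 bp
  62→69: 7 bp
  69→74: 5 bp
  74→81: 7 bp
  81→89: 8 bp
  89→104: 15 bp
  104→113: 9 bp
  113→120: 7 bp
  120→132: 12 bp
  132→139: 7 bp
  139→157: 18 bp
  157→168: 11 bp
  168→178: 10 bp
  178→189: 11 bp
  189→203: 14 bp
  203→220: 17 bp
  220→226: 6 bp
  226→241: 15 bp
  241→7 (wrap): 251-241+7 = 17 bp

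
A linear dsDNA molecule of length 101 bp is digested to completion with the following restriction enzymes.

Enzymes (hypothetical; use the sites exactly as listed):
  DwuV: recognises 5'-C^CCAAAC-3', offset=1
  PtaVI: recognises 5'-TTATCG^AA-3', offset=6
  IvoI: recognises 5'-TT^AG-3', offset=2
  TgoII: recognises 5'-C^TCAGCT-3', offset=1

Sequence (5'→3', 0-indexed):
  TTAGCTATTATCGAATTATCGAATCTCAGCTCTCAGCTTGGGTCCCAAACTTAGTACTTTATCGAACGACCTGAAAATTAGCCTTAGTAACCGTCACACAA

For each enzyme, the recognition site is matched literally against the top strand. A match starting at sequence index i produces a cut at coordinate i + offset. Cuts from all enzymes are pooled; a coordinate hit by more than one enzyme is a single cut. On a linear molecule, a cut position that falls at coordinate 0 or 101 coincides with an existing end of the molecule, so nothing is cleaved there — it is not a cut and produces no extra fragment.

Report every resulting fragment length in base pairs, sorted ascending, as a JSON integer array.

[2,4,6,7,8,8,11,12,12,15,16]

Per-enzyme occurrences:
  DwuV CCCAAAC/1: at [43] ⇒ [44]
  PtaVI TTATCGAA/6: at [7, 15, 58] ⇒ [13, 21, 64]
  IvoI TTAG/2: at [0, 50, 77, 83] ⇒ [2, 52, 79, 85]
  TgoII CTCAGCT/1: at [24, 31] ⇒ [25, 32]

Pooled cuts: [2, 13, 21, 25, 32, 44, 52, 64, 79, 85]

Fragments:
  [0,2): 2 bp
  [2,13): 11 bp
  [13,21): 8 bp
  [21,25): 4 bp
  [25,32): 7 bp
  [32,44): 12 bp
  [44,52): 8 bp
  [52,64): 12 bp
  [64,79): 15 bp
  [79,85): 6 bp
  [85,101): 16 bp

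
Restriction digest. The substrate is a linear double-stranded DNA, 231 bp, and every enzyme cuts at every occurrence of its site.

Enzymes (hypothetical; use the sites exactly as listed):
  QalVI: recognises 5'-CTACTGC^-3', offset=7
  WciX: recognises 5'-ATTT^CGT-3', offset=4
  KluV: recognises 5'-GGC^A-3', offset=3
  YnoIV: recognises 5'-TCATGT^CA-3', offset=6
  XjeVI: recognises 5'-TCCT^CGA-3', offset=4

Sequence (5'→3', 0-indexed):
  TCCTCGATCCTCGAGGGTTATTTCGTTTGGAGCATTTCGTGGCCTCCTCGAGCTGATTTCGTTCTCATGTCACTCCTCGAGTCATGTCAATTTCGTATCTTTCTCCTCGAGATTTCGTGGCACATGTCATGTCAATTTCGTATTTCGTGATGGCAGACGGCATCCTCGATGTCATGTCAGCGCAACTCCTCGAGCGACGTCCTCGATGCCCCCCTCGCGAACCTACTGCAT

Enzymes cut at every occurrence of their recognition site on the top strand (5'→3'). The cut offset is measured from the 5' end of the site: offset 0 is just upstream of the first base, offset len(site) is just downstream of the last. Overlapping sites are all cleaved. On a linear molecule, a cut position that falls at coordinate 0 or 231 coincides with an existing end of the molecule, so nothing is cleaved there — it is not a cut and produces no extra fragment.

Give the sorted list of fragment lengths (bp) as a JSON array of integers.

Scan for sites:
  QalVI (CTACTGC, off=7): starts [222] → cuts [229]
  WciX (ATTTCGT, off=4): starts [19, 33, 55, 89, 111, 134, 141] → cuts [23, 37, 59, 93, 115, 138, 145]
  KluV (GGCA, off=3): starts [118, 151, 158] → cuts [121, 154, 161]
  YnoIV (TCATGTCA, off=6): starts [64, 81, 126, 171] → cuts [70, 87, 132, 177]
  XjeVI (TCCTCGA, off=4): starts [0, 7, 44, 73, 103, 162, 186, 199] → cuts [4, 11, 48, 77, 107, 166, 190, 203]

Pooled cuts: [4, 11, 23, 37, 48, 59, 70, 77, 87, 93, 107, 115, 121, 132, 138, 145, 154, 161, 166, 177, 190, 203, 229]

Fragments:
  [0,4): 4 bp
  [4,11): 7 bp
  [11,23): 12 bp
  [23,37): 14 bp
  [37,48): 11 bp
  [48,59): 11 bp
  [59,70): 11 bp
  [70,77): 7 bp
  [77,87): 10 bp
  [87,93): 6 bp
  [93,107): 14 bp
  [107,115): 8 bp
  [115,121): 6 bp
  [121,132): 11 bp
  [132,138): 6 bp
  [138,145): 7 bp
  [145,154): 9 bp
  [154,161): 7 bp
  [161,166): 5 bp
  [166,177): 11 bp
  [177,190): 13 bp
  [190,203): 13 bp
  [203,229): 26 bp
  [229,231): 2 bp

[2,4,5,6,6,6,7,7,7,7,8,9,10,11,11,11,11,11,12,13,13,14,14,26]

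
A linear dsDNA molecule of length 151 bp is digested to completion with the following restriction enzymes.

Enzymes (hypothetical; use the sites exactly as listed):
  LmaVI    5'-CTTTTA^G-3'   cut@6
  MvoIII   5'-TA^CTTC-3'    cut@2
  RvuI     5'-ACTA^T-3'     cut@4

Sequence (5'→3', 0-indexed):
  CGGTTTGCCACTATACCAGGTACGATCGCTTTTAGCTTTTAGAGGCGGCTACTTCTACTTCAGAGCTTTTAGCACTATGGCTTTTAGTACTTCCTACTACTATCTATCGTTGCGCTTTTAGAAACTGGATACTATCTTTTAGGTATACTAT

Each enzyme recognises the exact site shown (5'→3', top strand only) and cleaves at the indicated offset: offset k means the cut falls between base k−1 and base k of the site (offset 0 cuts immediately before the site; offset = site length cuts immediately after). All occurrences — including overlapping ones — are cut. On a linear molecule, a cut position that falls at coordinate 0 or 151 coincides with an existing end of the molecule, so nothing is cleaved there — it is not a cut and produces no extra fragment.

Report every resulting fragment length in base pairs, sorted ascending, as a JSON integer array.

[1,3,6,6,7,7,9,9,10,13,13,14,14,18,21]

Scan for sites:
  LmaVI CTTTTAG/6: at [28, 35, 65, 80, 114, 135] ⇒ [34, 41, 71, 86, 120, 141]
  MvoIII TACTTC/2: at [49, 55, 87] ⇒ [51, 57, 89]
  RvuI ACTAT/4: at [9, 73, 98, 130, 146] ⇒ [13, 77, 102, 134, 150]

Pooled cuts: [13, 34, 41, 51, 57, 71, 77, 86, 89, 102, 120, 134, 141, 150]

Fragment lengths:
  [0,13): 13 bp
  [13,34): 21 bp
  [34,41): 7 bp
  [41,51): 10 bp
  [51,57): 6 bp
  [57,71): 14 bp
  [71,77): 6 bp
  [77,86): 9 bp
  [86,89): 3 bp
  [89,102): 13 bp
  [102,120): 18 bp
  [120,134): 14 bp
  [134,141): 7 bp
  [141,150): 9 bp
  [150,151): 1 bp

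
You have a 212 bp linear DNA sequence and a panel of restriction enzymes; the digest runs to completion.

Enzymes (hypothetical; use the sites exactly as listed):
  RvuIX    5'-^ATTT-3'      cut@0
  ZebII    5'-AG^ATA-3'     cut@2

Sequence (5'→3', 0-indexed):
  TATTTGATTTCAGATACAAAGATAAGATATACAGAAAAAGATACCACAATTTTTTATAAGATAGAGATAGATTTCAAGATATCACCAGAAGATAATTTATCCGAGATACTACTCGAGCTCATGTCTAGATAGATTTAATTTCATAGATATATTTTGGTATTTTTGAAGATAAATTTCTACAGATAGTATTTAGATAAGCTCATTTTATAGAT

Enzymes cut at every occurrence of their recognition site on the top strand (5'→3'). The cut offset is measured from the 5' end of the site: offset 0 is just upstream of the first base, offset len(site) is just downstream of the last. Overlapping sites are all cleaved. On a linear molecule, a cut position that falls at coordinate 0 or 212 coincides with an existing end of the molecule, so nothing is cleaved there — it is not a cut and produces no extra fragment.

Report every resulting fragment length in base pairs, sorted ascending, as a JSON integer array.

[1,3,4,4,4,4,5,5,5,5,6,6,7,8,8,8,8,8,9,10,10,11,11,12,13,14,23]

Scan for sites:
  RvuIX ATTT/0: at [1, 6, 48, 70, 94, 132, 137, 150, 158, 172, 187, 201] ⇒ [1, 6, 48, 70, 94, 132, 137, 150, 158, 172, 187, 201]
  ZebII AGATA/2: at [11, 19, 24, 38, 58, 64, 76, 89, 103, 126, 144, 166, 180, 191] ⇒ [13, 21, 26, 40, 60, 66, 78, 91, 105, 128, 146, 168, 182, 193]

All cut coordinates (distinct, sorted): [1, 6, 13, 21, 26, 40, 48, 60, 66, 70, 78, 91, 94, 105, 128, 132, 137, 146, 150, 158, 168, 172, 182, 187, 193, 201]

Fragments:
  [0,1): 1 bp
  [1,6): 5 bp
  [6,13): 7 bp
  [13,21): 8 bp
  [21,26): 5 bp
  [26,40): 14 bp
  [40,48): 8 bp
  [48,60): 12 bp
  [60,66): 6 bp
  [66,70): 4 bp
  [70,78): 8 bp
  [78,91): 13 bp
  [91,94): 3 bp
  [94,105): 11 bp
  [105,128): 23 bp
  [128,132): 4 bp
  [132,137): 5 bp
  [137,146): 9 bp
  [146,150): 4 bp
  [150,158): 8 bp
  [158,168): 10 bp
  [168,172): 4 bp
  [172,182): 10 bp
  [182,187): 5 bp
  [187,193): 6 bp
  [193,201): 8 bp
  [201,212): 11 bp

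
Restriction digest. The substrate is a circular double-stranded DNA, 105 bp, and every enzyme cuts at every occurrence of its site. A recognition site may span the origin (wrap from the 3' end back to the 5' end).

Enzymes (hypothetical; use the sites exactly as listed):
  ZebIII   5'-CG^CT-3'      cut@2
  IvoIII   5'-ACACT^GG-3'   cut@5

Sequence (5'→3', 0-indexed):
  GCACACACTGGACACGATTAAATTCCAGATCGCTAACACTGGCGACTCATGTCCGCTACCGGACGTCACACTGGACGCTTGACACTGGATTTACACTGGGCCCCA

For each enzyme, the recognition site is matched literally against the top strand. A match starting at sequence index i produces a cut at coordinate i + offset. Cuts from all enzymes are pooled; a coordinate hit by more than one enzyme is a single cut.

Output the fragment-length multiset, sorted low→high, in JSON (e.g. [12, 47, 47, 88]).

[5,8,9,11,15,17,17,23]

Site scan:
  ZebIII CGCT/2: at [30, 53, 75] ⇒ [32, 55, 77]
  IvoIII ACACTGG/5: at [4, 35, 67, 81, 92] ⇒ [9, 40, 72, 86, 97]

Pooled cuts: [9, 32, 40, 55, 72, 77, 86, 97]

Fragments:
  9→32: 23 bp
  32→40: 8 bp
  40→55: 15 bp
  55→72: 17 bp
  72→77: 5 bp
  77→86: 9 bp
  86→97: 11 bp
  97→9 (wrap): 105-97+9 = 17 bp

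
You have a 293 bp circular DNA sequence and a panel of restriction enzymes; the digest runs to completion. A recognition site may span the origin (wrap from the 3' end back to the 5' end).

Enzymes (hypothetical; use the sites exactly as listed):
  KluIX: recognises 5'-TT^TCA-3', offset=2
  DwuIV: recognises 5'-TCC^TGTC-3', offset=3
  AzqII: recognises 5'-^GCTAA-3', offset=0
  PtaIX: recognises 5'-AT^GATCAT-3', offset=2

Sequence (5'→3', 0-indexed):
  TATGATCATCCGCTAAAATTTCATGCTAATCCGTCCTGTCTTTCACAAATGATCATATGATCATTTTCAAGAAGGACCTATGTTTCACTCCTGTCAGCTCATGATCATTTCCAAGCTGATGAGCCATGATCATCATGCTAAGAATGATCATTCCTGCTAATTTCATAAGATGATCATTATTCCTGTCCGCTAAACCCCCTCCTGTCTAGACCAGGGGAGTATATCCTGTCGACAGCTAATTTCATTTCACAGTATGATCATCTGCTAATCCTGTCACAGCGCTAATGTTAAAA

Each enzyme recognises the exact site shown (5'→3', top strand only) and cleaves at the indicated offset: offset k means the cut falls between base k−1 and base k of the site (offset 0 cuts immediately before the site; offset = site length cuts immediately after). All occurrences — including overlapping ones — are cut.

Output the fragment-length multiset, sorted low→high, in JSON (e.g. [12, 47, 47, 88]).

[4,5,5,6,7,7,7,8,8,8,8,8,8,8,9,9,9,9,9,9,10,11,12,12,14,16,18,24,25]

Scan for sites:
  KluIX TTTCA/2: at [18, 40, 64, 82, 160, 239, 244] ⇒ [20, 42, 66, 84, 162, 241, 246]
  DwuIV TCCTGTC/3: at [33, 88, 180, 199, 223, 268] ⇒ [36, 91, 183, 202, 226, 271]
  AzqII GCTAA/0: at [11, 24, 136, 155, 188, 234, 263, 280] ⇒ [11, 24, 136, 155, 188, 234, 263, 280]
  PtaIX ATGATCAT/2: at [1, 48, 56, 100, 125, 143, 169, 253] ⇒ [3, 50, 58, 102, 127, 145, 171, 255]

Pooled cuts: [3, 11, 20, 24, 36, 42, 50, 58, 66, 84, 91, 102, 127, 136, 145, 155, 162, 171, 183, 188, 202, 226, 234, 241, 246, 255, 263, 271, 280]

Fragment lengths:
  3→11: 8 bp
  11→20: 9 bp
  20→24: 4 bp
  24→36: 12 bp
  36→42: 6 bp
  42→50: 8 bp
  50→58: 8 bp
  58→66: 8 bp
  66→84: 18 bp
  84→91: 7 bp
  91→102: 11 bp
  102→127: 25 bp
  127→136: 9 bp
  136→145: 9 bp
  145→155: 10 bp
  155→162: 7 bp
  162→171: 9 bp
  171→183: 12 bp
  183→188: 5 bp
  188→202: 14 bp
  202→226: 24 bp
  226→234: 8 bp
  234→241: 7 bp
  241→246: 5 bp
  246→255: 9 bp
  255→263: 8 bp
  263→271: 8 bp
  271→280: 9 bp
  280→3 (wrap): 293-280+3 = 16 bp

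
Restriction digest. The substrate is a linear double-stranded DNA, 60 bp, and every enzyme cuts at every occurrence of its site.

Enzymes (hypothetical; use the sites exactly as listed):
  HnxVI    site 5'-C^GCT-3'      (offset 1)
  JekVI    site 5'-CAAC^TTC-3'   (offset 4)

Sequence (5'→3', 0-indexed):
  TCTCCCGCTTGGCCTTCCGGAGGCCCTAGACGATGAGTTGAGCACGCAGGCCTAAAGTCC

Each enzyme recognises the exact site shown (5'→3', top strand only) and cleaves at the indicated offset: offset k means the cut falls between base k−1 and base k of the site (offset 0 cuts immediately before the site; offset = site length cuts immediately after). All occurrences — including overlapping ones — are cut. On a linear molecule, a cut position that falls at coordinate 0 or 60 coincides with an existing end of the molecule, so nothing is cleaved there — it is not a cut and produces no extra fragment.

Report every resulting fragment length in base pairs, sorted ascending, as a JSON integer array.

[6,54]

Per-enzyme occurrences:
  HnxVI CGCT/1: at [5] ⇒ [6]
  JekVI (CAACTTC, off=4): no sites

Pooled cuts: [6]

Fragments:
  [0,6): 6 bp
  [6,60): 54 bp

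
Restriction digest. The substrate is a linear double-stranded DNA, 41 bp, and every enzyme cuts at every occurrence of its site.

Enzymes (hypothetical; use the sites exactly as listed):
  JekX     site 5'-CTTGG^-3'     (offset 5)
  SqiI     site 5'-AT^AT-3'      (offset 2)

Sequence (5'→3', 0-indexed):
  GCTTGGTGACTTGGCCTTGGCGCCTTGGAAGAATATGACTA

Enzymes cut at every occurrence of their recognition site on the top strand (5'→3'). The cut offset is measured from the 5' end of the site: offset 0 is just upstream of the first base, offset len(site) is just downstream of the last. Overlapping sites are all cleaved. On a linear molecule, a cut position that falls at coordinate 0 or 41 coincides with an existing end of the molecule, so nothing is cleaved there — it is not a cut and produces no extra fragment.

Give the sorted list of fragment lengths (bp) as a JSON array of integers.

[6,6,6,7,8,8]

Scan for sites:
  JekX (CTTGG, off=5): starts [1, 9, 15, 23] → cuts [6, 14, 20, 28]
  SqiI (ATAT, off=2): starts [32] → cuts [34]

Pooled cuts: [6, 14, 20, 28, 34]

Fragments:
  [0,6): 6 bp
  [6,14): 8 bp
  [14,20): 6 bp
  [20,28): 8 bp
  [28,34): 6 bp
  [34,41): 7 bp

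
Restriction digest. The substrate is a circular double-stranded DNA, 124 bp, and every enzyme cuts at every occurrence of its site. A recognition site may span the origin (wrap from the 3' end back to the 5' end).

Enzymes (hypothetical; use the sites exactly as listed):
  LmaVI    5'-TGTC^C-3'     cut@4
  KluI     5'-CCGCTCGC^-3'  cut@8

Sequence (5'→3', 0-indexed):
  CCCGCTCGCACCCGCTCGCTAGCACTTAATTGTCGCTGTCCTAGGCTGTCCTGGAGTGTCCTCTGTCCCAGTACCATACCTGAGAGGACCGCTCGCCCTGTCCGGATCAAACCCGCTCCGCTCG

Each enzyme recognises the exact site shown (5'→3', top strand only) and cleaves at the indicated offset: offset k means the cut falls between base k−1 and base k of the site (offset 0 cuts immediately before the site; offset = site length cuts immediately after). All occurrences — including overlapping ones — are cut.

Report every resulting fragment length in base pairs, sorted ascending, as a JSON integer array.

[6,7,8,10,10,10,21,23,29]

Scan for sites:
  LmaVI TGTCC/4: at [36, 46, 56, 63, 98] ⇒ [40, 50, 60, 67, 102]
  KluI CCGCTCGC/8: at [1, 11, 88, 117] ⇒ [1, 9, 19, 96]

Pooled cuts: [1, 9, 19, 40, 50, 60, 67, 96, 102]

Fragments:
  1→9: 8 bp
  9→19: 10 bp
  19→40: 21 bp
  40→50: 10 bp
  50→60: 10 bp
  60→67: 7 bp
  67→96: 29 bp
  96→102: 6 bp
  102→1 (wrap): 124-102+1 = 23 bp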